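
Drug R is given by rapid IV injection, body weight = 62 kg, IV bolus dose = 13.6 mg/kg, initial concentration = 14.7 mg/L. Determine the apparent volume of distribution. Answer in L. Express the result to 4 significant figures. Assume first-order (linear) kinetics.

57.36 L

Dose = 13.6 × 62 = 843.2 mg
Vd = Dose / C₀ = 843.2 / 14.7 = 57.36 L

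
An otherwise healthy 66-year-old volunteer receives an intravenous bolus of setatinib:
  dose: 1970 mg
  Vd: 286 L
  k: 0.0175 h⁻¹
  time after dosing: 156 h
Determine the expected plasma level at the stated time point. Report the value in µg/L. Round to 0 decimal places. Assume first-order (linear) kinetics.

C₀ = Dose / Vd = 1970 / 286 = 6.888 mg/L
C = C₀ · e^(−k·t) = 6.888 × e^(−0.01750 × 156)
  = 6.888 × 0.06522 = 0.4492 mg/L
Convert: 0.4492 mg/L × 1000 = 449.2 µg/L

449 µg/L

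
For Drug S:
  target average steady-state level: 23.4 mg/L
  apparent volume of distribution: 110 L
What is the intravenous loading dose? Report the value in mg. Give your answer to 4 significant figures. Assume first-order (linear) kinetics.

LD = Css × Vd = 23.4 × 110 = 2574 mg

2574 mg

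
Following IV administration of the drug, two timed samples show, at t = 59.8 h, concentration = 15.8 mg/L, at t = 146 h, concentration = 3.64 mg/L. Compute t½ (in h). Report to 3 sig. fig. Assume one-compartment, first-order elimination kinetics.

k = ln(C₁/C₂) / (t₂ − t₁) = ln(15.8/3.64) / (146 − 59.8)
  = 1.468 / 86.20 = 0.01703 h⁻¹
t½ = ln2 / k = 0.693147 / 0.01703 = 40.70 h

40.7 h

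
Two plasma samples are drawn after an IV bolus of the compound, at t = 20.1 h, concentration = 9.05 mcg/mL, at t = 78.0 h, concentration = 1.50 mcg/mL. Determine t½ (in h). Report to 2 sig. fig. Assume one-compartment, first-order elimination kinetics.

k = ln(C₁/C₂) / (t₂ − t₁) = ln(9.05/1.50) / (78.0 − 20.1)
  = 1.797 / 57.90 = 0.03104 h⁻¹
t½ = ln2 / k = 0.693147 / 0.03104 = 22.33 h

22 h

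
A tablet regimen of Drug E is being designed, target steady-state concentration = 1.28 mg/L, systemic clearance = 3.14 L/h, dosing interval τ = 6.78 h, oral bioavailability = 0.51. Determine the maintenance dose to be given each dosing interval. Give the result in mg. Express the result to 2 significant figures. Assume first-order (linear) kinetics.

At steady state, F × (Dose/τ) = Css × CL.
Dose = Css × CL × τ / F = 1.28 × 3.140 × 6.78 / 0.51 = 53.43 mg

53 mg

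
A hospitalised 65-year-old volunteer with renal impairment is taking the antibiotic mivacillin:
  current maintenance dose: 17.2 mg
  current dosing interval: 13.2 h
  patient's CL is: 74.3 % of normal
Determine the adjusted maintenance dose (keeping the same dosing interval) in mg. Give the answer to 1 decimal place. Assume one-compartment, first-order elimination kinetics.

12.8 mg

To keep the same average steady-state level, dosing rate must scale with clearance.
CL ratio = 74.3 / 100 = 0.7430
New dose (same interval) = 17.2 × 0.7430 = 12.78 mg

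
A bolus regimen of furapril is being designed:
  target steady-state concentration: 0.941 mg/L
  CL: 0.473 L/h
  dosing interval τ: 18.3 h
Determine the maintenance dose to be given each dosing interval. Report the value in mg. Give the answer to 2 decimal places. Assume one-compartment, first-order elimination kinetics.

8.15 mg

At steady state, Dose/τ = Css × CL.
Dose = Css × CL × τ = 0.941 × 0.4730 × 18.3 = 8.145 mg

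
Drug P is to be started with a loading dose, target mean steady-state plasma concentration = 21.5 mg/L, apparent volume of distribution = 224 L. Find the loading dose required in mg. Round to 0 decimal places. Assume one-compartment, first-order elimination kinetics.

4816 mg

LD = Css × Vd = 21.5 × 224 = 4816 mg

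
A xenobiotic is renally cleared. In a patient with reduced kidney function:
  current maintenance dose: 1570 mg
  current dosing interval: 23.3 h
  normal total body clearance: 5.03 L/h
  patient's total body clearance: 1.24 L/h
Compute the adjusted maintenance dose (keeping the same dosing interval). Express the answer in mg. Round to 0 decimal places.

To keep the same average steady-state level, dosing rate must scale with clearance.
CL ratio = 1.24 / 5.03 = 0.2465
New dose (same interval) = 1570 × 0.2465 = 387.0 mg

387 mg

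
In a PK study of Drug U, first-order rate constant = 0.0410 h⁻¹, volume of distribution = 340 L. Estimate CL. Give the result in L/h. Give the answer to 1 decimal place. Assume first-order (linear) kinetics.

13.9 L/h

CL = k × Vd = 0.0410 × 340 = 13.94 L/h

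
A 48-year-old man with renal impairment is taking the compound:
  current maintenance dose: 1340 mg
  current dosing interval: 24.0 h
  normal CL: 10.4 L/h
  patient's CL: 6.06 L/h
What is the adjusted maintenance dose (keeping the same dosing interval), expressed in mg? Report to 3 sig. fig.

781 mg

To keep the same average steady-state level, dosing rate must scale with clearance.
CL ratio = 6.06 / 10.4 = 0.5827
New dose (same interval) = 1340 × 0.5827 = 780.8 mg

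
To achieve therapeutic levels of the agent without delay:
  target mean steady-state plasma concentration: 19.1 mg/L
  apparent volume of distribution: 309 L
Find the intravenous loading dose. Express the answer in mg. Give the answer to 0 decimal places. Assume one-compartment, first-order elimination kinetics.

LD = Css × Vd = 19.1 × 309 = 5902 mg

5902 mg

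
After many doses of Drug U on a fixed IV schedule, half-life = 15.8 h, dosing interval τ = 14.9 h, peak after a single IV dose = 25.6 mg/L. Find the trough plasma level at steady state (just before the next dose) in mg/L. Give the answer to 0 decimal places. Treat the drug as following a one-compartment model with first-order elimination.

28 mg/L

k = ln2 / t½ = 0.693147 / 15.8 = 0.04387 h⁻¹
e^(−kτ) = e^(−0.04387 × 14.9) = 0.5201
Accumulation ratio R = 1 / (1 − e^(−kτ)) = 1 / (1 − 0.5201) = 2.084
Steady-state trough = C₀ × R × e^(−kτ) = 25.6 × 2.084 × 0.5201 = 27.75 mg/L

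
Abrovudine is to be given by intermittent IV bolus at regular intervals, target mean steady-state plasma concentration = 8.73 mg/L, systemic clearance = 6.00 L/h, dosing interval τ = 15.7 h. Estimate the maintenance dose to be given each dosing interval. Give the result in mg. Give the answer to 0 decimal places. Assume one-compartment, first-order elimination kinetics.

822 mg

At steady state, Dose/τ = Css × CL.
Dose = Css × CL × τ = 8.73 × 6.000 × 15.7 = 822.4 mg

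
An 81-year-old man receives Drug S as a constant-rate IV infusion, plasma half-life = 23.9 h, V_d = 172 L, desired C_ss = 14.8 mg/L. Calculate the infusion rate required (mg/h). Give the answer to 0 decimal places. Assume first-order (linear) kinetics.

74 mg/h

k = ln2 / t½ = 0.693147 / 23.9 = 0.02900 h⁻¹
CL = k × Vd = 0.02900 × 172 = 4.988 L/h
At steady state, infusion rate R₀ = Css × CL = 14.8 × 4.988 = 73.82 mg/h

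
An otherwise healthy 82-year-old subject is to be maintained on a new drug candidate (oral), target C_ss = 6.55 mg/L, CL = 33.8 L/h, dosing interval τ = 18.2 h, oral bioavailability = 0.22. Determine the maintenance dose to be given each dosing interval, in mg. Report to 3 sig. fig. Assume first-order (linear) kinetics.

At steady state, F × (Dose/τ) = Css × CL.
Dose = Css × CL × τ / F = 6.55 × 33.80 × 18.2 / 0.22 = 18310 mg

18300 mg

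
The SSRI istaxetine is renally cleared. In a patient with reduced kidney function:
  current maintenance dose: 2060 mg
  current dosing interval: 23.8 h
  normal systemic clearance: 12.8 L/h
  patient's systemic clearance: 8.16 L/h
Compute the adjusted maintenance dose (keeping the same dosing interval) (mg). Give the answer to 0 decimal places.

To keep the same average steady-state level, dosing rate must scale with clearance.
CL ratio = 8.16 / 12.8 = 0.6375
New dose (same interval) = 2060 × 0.6375 = 1313 mg

1313 mg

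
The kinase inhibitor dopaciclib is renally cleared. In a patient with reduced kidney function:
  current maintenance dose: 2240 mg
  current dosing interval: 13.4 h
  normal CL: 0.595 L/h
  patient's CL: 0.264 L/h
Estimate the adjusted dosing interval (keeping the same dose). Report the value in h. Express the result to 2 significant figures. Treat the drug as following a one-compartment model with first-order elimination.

30 h

To keep the same average steady-state level, dosing rate must scale with clearance.
CL ratio = 0.264 / 0.595 = 0.4437
New interval (same dose) = 13.4 / 0.4437 = 30.20 h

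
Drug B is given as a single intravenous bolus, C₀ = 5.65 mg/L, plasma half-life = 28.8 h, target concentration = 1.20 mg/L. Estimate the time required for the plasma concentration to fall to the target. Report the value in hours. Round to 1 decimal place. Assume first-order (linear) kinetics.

k = ln2 / t½ = 0.693147 / 28.8 = 0.02407 h⁻¹
t = ln(C₀ / C) / k = ln(5.650 / 1.20) / 0.02407
  = ln(4.708) / 0.02407 = 1.549 / 0.02407 = 64.35 h

64.4 h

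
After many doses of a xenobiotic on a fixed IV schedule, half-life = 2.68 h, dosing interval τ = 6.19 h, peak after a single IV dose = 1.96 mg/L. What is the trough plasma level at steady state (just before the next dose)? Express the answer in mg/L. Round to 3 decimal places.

k = ln2 / t½ = 0.693147 / 2.68 = 0.2586 h⁻¹
e^(−kτ) = e^(−0.2586 × 6.19) = 0.2017
Accumulation ratio R = 1 / (1 − e^(−kτ)) = 1 / (1 − 0.2017) = 1.253
Steady-state trough = C₀ × R × e^(−kτ) = 1.96 × 1.253 × 0.2017 = 0.4954 mg/L

0.495 mg/L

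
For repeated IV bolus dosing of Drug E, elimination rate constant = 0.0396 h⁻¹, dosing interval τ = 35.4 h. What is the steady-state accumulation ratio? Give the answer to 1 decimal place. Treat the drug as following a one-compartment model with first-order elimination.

1.3

e^(−kτ) = e^(−0.03960 × 35.4) = 0.2461
Accumulation ratio R = 1 / (1 − e^(−kτ)) = 1 / (1 − 0.2461) = 1.326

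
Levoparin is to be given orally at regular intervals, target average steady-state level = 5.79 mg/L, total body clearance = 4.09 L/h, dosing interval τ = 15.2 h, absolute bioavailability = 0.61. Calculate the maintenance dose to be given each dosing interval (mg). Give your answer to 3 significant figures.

At steady state, F × (Dose/τ) = Css × CL.
Dose = Css × CL × τ / F = 5.79 × 4.090 × 15.2 / 0.61 = 590.1 mg

590 mg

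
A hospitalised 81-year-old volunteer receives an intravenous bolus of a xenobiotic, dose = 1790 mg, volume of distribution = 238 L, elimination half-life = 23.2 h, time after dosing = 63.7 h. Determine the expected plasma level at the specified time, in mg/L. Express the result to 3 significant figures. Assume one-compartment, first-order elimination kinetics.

C₀ = Dose / Vd = 1790 / 238 = 7.521 mg/L
k = ln2 / t½ = 0.693147 / 23.2 = 0.02988 h⁻¹
C = C₀ · e^(−k·t) = 7.521 × e^(−0.02988 × 63.7)
  = 7.521 × 0.1491 = 1.121 mg/L

1.12 mg/L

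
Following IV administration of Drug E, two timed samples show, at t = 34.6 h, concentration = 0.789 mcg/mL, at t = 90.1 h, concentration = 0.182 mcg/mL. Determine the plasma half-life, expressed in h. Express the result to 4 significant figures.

26.23 h

k = ln(C₁/C₂) / (t₂ − t₁) = ln(0.789/0.182) / (90.1 − 34.6)
  = 1.467 / 55.50 = 0.02643 h⁻¹
t½ = ln2 / k = 0.693147 / 0.02643 = 26.23 h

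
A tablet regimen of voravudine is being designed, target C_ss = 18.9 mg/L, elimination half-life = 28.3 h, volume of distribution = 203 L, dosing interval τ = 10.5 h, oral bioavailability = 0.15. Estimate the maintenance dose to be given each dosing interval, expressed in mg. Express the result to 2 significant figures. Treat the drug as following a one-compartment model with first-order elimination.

6600 mg

k = ln2 / t½ = 0.693147 / 28.3 = 0.02449 h⁻¹
CL = k × Vd = 0.02449 × 203 = 4.971 L/h
At steady state, F × (Dose/τ) = Css × CL.
Dose = Css × CL × τ / F = 18.9 × 4.971 × 10.5 / 0.15 = 6577 mg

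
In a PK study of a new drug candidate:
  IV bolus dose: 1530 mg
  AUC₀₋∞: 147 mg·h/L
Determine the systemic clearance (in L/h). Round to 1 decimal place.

10.4 L/h

CL = Dose / AUC = 1530 / 147 = 10.41 L/h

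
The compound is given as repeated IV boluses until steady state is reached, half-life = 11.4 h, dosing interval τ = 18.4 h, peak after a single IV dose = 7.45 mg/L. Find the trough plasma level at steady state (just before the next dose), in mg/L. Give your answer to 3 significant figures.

k = ln2 / t½ = 0.693147 / 11.4 = 0.06080 h⁻¹
e^(−kτ) = e^(−0.06080 × 18.4) = 0.3267
Accumulation ratio R = 1 / (1 − e^(−kτ)) = 1 / (1 − 0.3267) = 1.485
Steady-state trough = C₀ × R × e^(−kτ) = 7.45 × 1.485 × 0.3267 = 3.614 mg/L

3.61 mg/L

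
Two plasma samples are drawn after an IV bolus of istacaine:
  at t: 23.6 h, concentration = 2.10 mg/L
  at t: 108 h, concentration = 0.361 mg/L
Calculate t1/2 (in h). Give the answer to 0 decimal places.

k = ln(C₁/C₂) / (t₂ − t₁) = ln(2.10/0.361) / (108 − 23.6)
  = 1.761 / 84.40 = 0.02086 h⁻¹
t½ = ln2 / k = 0.693147 / 0.02086 = 33.23 h

33 h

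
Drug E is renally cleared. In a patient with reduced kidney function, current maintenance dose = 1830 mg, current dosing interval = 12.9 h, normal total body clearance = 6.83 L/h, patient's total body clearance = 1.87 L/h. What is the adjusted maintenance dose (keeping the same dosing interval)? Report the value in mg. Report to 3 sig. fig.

To keep the same average steady-state level, dosing rate must scale with clearance.
CL ratio = 1.87 / 6.83 = 0.2738
New dose (same interval) = 1830 × 0.2738 = 501.1 mg

501 mg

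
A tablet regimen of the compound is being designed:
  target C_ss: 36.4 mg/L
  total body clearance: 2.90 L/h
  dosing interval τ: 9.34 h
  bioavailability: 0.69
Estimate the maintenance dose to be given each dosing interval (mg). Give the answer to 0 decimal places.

At steady state, F × (Dose/τ) = Css × CL.
Dose = Css × CL × τ / F = 36.4 × 2.900 × 9.34 / 0.69 = 1429 mg

1429 mg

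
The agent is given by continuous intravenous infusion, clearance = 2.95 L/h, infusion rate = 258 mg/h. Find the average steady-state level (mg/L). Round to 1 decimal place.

87.5 mg/L

At steady state Css = R₀ / CL = 258 / 2.950 = 87.46 mg/L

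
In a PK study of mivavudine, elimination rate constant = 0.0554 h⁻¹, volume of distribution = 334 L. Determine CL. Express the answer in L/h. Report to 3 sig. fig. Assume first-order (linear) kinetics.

CL = k × Vd = 0.0554 × 334 = 18.50 L/h

18.5 L/h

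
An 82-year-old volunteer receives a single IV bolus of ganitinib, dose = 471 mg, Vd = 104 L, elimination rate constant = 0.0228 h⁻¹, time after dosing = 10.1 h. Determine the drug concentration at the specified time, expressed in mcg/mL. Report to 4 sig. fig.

3.597 mcg/mL

C₀ = Dose / Vd = 471.0 / 104 = 4.529 mg/L
C = C₀ · e^(−k·t) = 4.529 × e^(−0.02280 × 10.1)
  = 4.529 × 0.7943 = 3.597 mg/L
(3.597 mg/L = 3.597 mcg/mL)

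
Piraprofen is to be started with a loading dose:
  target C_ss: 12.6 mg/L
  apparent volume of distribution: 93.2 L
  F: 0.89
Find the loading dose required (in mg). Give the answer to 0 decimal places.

LD = Css × Vd / F = 12.6 × 93.2 / 0.89 = 1319 mg

1319 mg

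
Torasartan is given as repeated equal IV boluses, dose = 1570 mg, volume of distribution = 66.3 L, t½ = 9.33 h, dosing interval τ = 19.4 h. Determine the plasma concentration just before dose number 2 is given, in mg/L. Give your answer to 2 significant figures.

5.6 mg/L

C₀ per dose = Dose / Vd = 1570 / 66.3 = 23.68 mg/L
k = ln2 / t½ = 0.693147 / 9.33 = 0.07429 h⁻¹
Fraction remaining after one interval: r = e^(−kτ) = e^(−0.07429 × 19.4) = 0.2366
Before dose 2, 1 dose has been given (aged 1τ).
C_trough = C₀ × r = 23.68 × 0.2366 = 5.603 mg/L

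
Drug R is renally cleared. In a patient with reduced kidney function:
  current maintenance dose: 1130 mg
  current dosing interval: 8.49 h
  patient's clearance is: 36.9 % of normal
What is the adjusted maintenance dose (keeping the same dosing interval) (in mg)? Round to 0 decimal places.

417 mg

To keep the same average steady-state level, dosing rate must scale with clearance.
CL ratio = 36.9 / 100 = 0.3690
New dose (same interval) = 1130 × 0.3690 = 417.0 mg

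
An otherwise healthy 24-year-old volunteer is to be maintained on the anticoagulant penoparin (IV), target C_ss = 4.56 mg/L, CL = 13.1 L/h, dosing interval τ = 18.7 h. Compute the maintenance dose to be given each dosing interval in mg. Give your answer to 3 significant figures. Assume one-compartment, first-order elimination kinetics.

At steady state, Dose/τ = Css × CL.
Dose = Css × CL × τ = 4.56 × 13.10 × 18.7 = 1117 mg

1120 mg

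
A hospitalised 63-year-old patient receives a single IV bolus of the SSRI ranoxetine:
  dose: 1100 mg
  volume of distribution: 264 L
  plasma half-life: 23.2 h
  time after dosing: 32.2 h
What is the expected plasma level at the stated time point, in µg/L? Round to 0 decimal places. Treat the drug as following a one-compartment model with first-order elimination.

C₀ = Dose / Vd = 1100 / 264 = 4.167 mg/L
k = ln2 / t½ = 0.693147 / 23.2 = 0.02988 h⁻¹
C = C₀ · e^(−k·t) = 4.167 × e^(−0.02988 × 32.2)
  = 4.167 × 0.3821 = 1.592 mg/L
Convert: 1.592 mg/L × 1000 = 1592 µg/L

1592 µg/L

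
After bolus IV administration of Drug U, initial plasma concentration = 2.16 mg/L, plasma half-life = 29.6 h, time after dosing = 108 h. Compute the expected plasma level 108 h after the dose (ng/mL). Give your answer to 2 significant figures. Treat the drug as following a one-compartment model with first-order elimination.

k = ln2 / t½ = 0.693147 / 29.6 = 0.02342 h⁻¹
C = C₀ · e^(−k·t) = 2.160 × e^(−0.02342 × 108)
  = 2.160 × 0.07971 = 0.1722 mg/L
Convert: 0.1722 mg/L × 1000 = 172.2 ng/mL

170 ng/mL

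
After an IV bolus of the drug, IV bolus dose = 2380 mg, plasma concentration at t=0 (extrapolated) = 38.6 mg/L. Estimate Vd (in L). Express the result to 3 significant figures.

61.7 L

Vd = Dose / C₀ = 2380 / 38.6 = 61.66 L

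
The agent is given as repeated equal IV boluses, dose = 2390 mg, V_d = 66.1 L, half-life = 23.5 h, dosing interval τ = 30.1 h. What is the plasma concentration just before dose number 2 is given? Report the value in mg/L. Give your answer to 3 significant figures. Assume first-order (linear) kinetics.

14.9 mg/L

C₀ per dose = Dose / Vd = 2390 / 66.1 = 36.16 mg/L
k = ln2 / t½ = 0.693147 / 23.5 = 0.02950 h⁻¹
Fraction remaining after one interval: r = e^(−kτ) = e^(−0.02950 × 30.1) = 0.4115
Before dose 2, 1 dose has been given (aged 1τ).
C_trough = C₀ × r = 36.16 × 0.4115 = 14.88 mg/L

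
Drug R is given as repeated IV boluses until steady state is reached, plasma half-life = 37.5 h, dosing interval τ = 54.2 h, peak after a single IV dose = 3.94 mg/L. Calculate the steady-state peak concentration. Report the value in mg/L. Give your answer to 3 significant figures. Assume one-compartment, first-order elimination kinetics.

6.23 mg/L

k = ln2 / t½ = 0.693147 / 37.5 = 0.01848 h⁻¹
e^(−kτ) = e^(−0.01848 × 54.2) = 0.3673
Accumulation ratio R = 1 / (1 − e^(−kτ)) = 1 / (1 − 0.3673) = 1.581
Steady-state peak = C₀ × R = 3.94 × 1.581 = 6.229 mg/L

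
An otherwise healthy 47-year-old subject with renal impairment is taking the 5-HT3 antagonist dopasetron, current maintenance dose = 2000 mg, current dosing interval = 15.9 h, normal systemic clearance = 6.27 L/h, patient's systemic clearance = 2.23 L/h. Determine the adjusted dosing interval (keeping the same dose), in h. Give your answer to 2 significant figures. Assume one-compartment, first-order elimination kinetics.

To keep the same average steady-state level, dosing rate must scale with clearance.
CL ratio = 2.23 / 6.27 = 0.3557
New interval (same dose) = 15.9 / 0.3557 = 44.70 h

45 h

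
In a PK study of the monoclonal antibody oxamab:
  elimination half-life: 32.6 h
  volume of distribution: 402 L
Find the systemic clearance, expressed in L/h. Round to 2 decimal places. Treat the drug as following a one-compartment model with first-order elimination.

8.55 L/h

k = ln2 / t½ = 0.693147 / 32.6 = 0.02126 h⁻¹
CL = k × Vd = 0.02126 × 402 = 8.547 L/h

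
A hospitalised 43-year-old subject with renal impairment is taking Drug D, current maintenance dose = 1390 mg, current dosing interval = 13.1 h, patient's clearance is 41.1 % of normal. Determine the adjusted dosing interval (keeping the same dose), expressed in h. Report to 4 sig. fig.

31.87 h

To keep the same average steady-state level, dosing rate must scale with clearance.
CL ratio = 41.1 / 100 = 0.4110
New interval (same dose) = 13.1 / 0.4110 = 31.87 h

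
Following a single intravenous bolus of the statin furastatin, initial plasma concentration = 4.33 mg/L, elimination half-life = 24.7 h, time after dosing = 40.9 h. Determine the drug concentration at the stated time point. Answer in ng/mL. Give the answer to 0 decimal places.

1374 ng/mL

k = ln2 / t½ = 0.693147 / 24.7 = 0.02806 h⁻¹
C = C₀ · e^(−k·t) = 4.330 × e^(−0.02806 × 40.9)
  = 4.330 × 0.3174 = 1.374 mg/L
Convert: 1.374 mg/L × 1000 = 1374 ng/mL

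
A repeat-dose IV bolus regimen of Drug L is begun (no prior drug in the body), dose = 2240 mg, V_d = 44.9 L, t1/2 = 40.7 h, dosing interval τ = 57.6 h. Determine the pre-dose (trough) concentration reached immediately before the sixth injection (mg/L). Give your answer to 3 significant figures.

C₀ per dose = Dose / Vd = 2240 / 44.9 = 49.89 mg/L
k = ln2 / t½ = 0.693147 / 40.7 = 0.01703 h⁻¹
Fraction remaining after one interval: r = e^(−kτ) = e^(−0.01703 × 57.6) = 0.3750
Before dose 6, 5 doses have been given (aged 1τ, 2τ, 3τ, 4τ, 5τ).
C_trough = C₀ × (r + r² + … + r^5) = C₀ × r(1−r^5)/(1−r)
        = 49.89 × 0.3750 × (1 − 0.007416) / (1 − 0.3750) = 29.71 mg/L

29.7 mg/L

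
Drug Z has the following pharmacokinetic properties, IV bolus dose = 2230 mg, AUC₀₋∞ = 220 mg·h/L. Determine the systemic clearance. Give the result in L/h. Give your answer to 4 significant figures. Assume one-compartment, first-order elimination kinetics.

CL = Dose / AUC = 2230 / 220 = 10.14 L/h

10.14 L/h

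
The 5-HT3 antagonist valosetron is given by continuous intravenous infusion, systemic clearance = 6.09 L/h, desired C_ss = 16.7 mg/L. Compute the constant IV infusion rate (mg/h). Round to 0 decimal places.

102 mg/h

At steady state, infusion rate R₀ = Css × CL = 16.7 × 6.090 = 101.7 mg/h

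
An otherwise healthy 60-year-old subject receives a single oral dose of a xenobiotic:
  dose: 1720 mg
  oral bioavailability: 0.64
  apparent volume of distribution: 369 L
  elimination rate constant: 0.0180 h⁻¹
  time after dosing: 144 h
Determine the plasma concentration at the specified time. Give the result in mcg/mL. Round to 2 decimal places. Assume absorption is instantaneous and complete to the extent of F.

0.22 mcg/mL

Amount reaching circulation = F × Dose = 0.64 × 1720 = 1101 mg
C₀ = F·Dose / Vd = 1101 / 369 = 2.984 mg/L
C = C₀ · e^(−k·t) = 2.984 × e^(−0.01800 × 144)
  = 2.984 × 0.07487 = 0.2234 mg/L
(0.2234 mg/L = 0.2234 mcg/mL)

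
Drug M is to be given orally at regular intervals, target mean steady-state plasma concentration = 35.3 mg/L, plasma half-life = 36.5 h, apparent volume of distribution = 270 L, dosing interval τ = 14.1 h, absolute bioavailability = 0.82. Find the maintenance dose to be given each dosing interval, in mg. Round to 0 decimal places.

3112 mg

k = ln2 / t½ = 0.693147 / 36.5 = 0.01899 h⁻¹
CL = k × Vd = 0.01899 × 270 = 5.127 L/h
At steady state, F × (Dose/τ) = Css × CL.
Dose = Css × CL × τ / F = 35.3 × 5.127 × 14.1 / 0.82 = 3112 mg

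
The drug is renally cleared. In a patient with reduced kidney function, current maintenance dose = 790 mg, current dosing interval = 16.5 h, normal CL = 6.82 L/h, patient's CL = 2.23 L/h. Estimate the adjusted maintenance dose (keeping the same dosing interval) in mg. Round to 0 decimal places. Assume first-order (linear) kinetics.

To keep the same average steady-state level, dosing rate must scale with clearance.
CL ratio = 2.23 / 6.82 = 0.3270
New dose (same interval) = 790 × 0.3270 = 258.3 mg

258 mg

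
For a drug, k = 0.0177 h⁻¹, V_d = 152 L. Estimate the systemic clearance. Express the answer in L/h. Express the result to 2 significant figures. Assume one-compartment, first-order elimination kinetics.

2.7 L/h

CL = k × Vd = 0.0177 × 152 = 2.690 L/h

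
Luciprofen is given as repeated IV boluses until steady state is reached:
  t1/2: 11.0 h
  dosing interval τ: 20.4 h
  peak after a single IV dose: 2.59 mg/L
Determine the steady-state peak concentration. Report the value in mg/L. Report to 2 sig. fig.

k = ln2 / t½ = 0.693147 / 11.0 = 0.06301 h⁻¹
e^(−kτ) = e^(−0.06301 × 20.4) = 0.2765
Accumulation ratio R = 1 / (1 − e^(−kτ)) = 1 / (1 − 0.2765) = 1.382
Steady-state peak = C₀ × R = 2.59 × 1.382 = 3.579 mg/L

3.6 mg/L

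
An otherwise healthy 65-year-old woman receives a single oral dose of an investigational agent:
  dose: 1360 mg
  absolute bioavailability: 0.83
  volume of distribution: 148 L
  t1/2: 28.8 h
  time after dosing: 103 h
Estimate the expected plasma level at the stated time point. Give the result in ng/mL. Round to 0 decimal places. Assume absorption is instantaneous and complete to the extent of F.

Amount reaching circulation = F × Dose = 0.83 × 1360 = 1129 mg
C₀ = F·Dose / Vd = 1129 / 148 = 7.628 mg/L
k = ln2 / t½ = 0.693147 / 28.8 = 0.02407 h⁻¹
C = C₀ · e^(−k·t) = 7.628 × e^(−0.02407 × 103)
  = 7.628 × 0.08381 = 0.6393 mg/L
Convert: 0.6393 mg/L × 1000 = 639.3 ng/mL

639 ng/mL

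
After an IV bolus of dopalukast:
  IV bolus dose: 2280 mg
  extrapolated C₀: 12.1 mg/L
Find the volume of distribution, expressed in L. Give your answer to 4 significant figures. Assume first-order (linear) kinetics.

188.4 L

Vd = Dose / C₀ = 2280 / 12.1 = 188.4 L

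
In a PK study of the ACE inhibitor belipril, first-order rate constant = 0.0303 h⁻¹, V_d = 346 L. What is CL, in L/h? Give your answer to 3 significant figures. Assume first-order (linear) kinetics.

CL = k × Vd = 0.0303 × 346 = 10.48 L/h

10.5 L/h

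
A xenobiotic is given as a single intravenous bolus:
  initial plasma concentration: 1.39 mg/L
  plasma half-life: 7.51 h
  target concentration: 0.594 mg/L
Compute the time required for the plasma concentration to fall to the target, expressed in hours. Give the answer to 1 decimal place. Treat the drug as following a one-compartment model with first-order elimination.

k = ln2 / t½ = 0.693147 / 7.51 = 0.09230 h⁻¹
t = ln(C₀ / C) / k = ln(1.390 / 0.594) / 0.09230
  = ln(2.340) / 0.09230 = 0.8502 / 0.09230 = 9.211 h

9.2 h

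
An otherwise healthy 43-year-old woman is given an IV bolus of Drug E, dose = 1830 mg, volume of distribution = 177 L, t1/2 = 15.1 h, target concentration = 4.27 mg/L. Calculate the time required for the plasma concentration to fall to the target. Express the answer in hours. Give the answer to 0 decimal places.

19 h

C₀ = Dose / Vd = 1830 / 177 = 10.34 mg/L
k = ln2 / t½ = 0.693147 / 15.1 = 0.04590 h⁻¹
t = ln(C₀ / C) / k = ln(10.34 / 4.27) / 0.04590
  = ln(2.422) / 0.04590 = 0.8846 / 0.04590 = 19.27 h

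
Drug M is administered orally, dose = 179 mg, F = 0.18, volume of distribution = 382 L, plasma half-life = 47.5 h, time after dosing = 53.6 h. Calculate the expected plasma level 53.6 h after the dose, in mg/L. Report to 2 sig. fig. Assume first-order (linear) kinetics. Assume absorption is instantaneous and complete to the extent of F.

Amount reaching circulation = F × Dose = 0.18 × 179.0 = 32.22 mg
C₀ = F·Dose / Vd = 32.22 / 382 = 0.08435 mg/L
k = ln2 / t½ = 0.693147 / 47.5 = 0.01459 h⁻¹
C = C₀ · e^(−k·t) = 0.08435 × e^(−0.01459 × 53.6)
  = 0.08435 × 0.4575 = 0.03859 mg/L

0.039 mg/L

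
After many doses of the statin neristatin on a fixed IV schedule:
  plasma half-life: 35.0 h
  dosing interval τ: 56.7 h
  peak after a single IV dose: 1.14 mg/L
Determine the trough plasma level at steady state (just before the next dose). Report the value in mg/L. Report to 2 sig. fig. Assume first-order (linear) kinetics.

0.55 mg/L

k = ln2 / t½ = 0.693147 / 35.0 = 0.01980 h⁻¹
e^(−kτ) = e^(−0.01980 × 56.7) = 0.3254
Accumulation ratio R = 1 / (1 − e^(−kτ)) = 1 / (1 − 0.3254) = 1.482
Steady-state trough = C₀ × R × e^(−kτ) = 1.14 × 1.482 × 0.3254 = 0.5498 mg/L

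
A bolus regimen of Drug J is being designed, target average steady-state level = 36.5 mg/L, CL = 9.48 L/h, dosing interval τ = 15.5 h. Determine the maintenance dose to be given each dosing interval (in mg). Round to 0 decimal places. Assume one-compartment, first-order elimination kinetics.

At steady state, Dose/τ = Css × CL.
Dose = Css × CL × τ = 36.5 × 9.480 × 15.5 = 5363 mg

5363 mg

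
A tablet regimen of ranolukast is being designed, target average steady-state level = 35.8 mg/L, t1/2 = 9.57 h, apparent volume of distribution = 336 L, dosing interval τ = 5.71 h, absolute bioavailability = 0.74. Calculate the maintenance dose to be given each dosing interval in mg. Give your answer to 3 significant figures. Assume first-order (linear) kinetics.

k = ln2 / t½ = 0.693147 / 9.57 = 0.07243 h⁻¹
CL = k × Vd = 0.07243 × 336 = 24.34 L/h
At steady state, F × (Dose/τ) = Css × CL.
Dose = Css × CL × τ / F = 35.8 × 24.34 × 5.71 / 0.74 = 6724 mg

6720 mg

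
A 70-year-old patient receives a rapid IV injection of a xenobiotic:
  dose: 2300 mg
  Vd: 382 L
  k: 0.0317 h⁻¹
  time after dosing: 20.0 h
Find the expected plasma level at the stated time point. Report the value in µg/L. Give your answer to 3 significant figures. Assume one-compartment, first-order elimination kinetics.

C₀ = Dose / Vd = 2300 / 382 = 6.021 mg/L
C = C₀ · e^(−k·t) = 6.021 × e^(−0.03170 × 20.0)
  = 6.021 × 0.5305 = 3.194 mg/L
Convert: 3.194 mg/L × 1000 = 3194 µg/L

3190 µg/L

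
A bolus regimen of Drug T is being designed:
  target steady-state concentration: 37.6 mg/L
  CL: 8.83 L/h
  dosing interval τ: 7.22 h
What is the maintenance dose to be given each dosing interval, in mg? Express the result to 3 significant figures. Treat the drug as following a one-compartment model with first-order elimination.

At steady state, Dose/τ = Css × CL.
Dose = Css × CL × τ = 37.6 × 8.830 × 7.22 = 2397 mg

2400 mg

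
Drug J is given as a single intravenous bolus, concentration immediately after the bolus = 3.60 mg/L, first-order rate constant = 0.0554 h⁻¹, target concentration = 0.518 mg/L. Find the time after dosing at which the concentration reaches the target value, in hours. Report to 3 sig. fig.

35.0 h

t = ln(C₀ / C) / k = ln(3.600 / 0.518) / 0.05540
  = ln(6.950) / 0.05540 = 1.939 / 0.05540 = 35.00 h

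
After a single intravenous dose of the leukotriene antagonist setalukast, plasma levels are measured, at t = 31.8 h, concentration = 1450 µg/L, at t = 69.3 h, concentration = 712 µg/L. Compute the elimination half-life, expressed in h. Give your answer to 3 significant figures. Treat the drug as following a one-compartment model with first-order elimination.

36.5 h

k = ln(C₁/C₂) / (t₂ − t₁) = ln(1450/712) / (69.3 − 31.8)
  = 0.7112 / 37.50 = 0.01897 h⁻¹
t½ = ln2 / k = 0.693147 / 0.01897 = 36.54 h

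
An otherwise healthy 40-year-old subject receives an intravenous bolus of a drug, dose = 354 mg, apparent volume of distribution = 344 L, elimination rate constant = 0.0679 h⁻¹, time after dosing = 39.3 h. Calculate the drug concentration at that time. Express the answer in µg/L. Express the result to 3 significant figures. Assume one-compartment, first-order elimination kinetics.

C₀ = Dose / Vd = 354.0 / 344 = 1.029 mg/L
C = C₀ · e^(−k·t) = 1.029 × e^(−0.06790 × 39.3)
  = 1.029 × 0.06936 = 0.07137 mg/L
Convert: 0.07137 mg/L × 1000 = 71.37 µg/L

71.4 µg/L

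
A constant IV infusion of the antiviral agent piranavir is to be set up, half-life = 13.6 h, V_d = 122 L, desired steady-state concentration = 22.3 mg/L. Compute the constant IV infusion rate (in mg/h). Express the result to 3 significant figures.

k = ln2 / t½ = 0.693147 / 13.6 = 0.05097 h⁻¹
CL = k × Vd = 0.05097 × 122 = 6.218 L/h
At steady state, infusion rate R₀ = Css × CL = 22.3 × 6.218 = 138.7 mg/h

139 mg/h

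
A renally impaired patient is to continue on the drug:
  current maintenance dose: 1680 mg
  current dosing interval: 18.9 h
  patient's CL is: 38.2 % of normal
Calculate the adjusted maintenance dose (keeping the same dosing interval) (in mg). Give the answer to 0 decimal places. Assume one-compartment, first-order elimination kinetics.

To keep the same average steady-state level, dosing rate must scale with clearance.
CL ratio = 38.2 / 100 = 0.3820
New dose (same interval) = 1680 × 0.3820 = 641.8 mg

642 mg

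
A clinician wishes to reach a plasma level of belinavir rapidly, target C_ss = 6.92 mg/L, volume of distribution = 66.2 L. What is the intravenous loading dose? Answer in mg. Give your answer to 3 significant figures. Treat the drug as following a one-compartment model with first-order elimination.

458 mg

LD = Css × Vd = 6.92 × 66.2 = 458.1 mg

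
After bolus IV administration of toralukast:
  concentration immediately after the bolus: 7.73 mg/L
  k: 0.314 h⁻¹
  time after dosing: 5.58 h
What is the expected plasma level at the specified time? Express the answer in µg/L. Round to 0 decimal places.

1340 µg/L

C = C₀ · e^(−k·t) = 7.730 × e^(−0.3140 × 5.58)
  = 7.730 × 0.1734 = 1.340 mg/L
Convert: 1.340 mg/L × 1000 = 1340 µg/L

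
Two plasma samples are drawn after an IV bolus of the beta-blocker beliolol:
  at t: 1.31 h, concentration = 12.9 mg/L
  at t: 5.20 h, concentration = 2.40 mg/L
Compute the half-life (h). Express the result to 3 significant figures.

k = ln(C₁/C₂) / (t₂ − t₁) = ln(12.9/2.40) / (5.20 − 1.31)
  = 1.682 / 3.890 = 0.4324 h⁻¹
t½ = ln2 / k = 0.693147 / 0.4324 = 1.603 h

1.60 h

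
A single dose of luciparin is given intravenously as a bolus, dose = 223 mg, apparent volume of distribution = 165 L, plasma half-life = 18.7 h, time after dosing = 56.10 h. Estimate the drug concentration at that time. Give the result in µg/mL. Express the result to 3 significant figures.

C₀ = Dose / Vd = 223.0 / 165 = 1.352 mg/L
k = ln2 / t½ = 0.693147 / 18.7 = 0.03707 h⁻¹
t / t½ = 56.10 / 18.7 = 3 half-lives
C = C₀ × (1/2)^3 = 1.352 × 0.1250 = 0.1690 mg/L
(0.1690 mg/L = 0.1690 µg/mL)

0.169 µg/mL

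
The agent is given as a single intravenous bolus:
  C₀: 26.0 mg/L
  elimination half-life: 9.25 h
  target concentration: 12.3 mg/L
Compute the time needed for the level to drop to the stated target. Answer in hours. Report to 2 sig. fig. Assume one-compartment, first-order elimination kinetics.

k = ln2 / t½ = 0.693147 / 9.25 = 0.07493 h⁻¹
t = ln(C₀ / C) / k = ln(26.00 / 12.3) / 0.07493
  = ln(2.114) / 0.07493 = 0.7486 / 0.07493 = 9.991 h

10 h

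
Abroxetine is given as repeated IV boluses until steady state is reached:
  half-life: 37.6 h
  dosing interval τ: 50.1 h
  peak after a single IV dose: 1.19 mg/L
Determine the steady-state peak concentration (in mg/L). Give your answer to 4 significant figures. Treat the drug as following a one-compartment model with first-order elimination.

k = ln2 / t½ = 0.693147 / 37.6 = 0.01843 h⁻¹
e^(−kτ) = e^(−0.01843 × 50.1) = 0.3972
Accumulation ratio R = 1 / (1 − e^(−kτ)) = 1 / (1 − 0.3972) = 1.659
Steady-state peak = C₀ × R = 1.19 × 1.659 = 1.974 mg/L

1.974 mg/L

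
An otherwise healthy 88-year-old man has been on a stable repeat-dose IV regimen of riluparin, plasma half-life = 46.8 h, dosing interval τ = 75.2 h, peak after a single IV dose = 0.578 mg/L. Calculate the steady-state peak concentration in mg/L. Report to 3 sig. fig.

k = ln2 / t½ = 0.693147 / 46.8 = 0.01481 h⁻¹
e^(−kτ) = e^(−0.01481 × 75.2) = 0.3283
Accumulation ratio R = 1 / (1 − e^(−kτ)) = 1 / (1 − 0.3283) = 1.489
Steady-state peak = C₀ × R = 0.578 × 1.489 = 0.8606 mg/L

0.861 mg/L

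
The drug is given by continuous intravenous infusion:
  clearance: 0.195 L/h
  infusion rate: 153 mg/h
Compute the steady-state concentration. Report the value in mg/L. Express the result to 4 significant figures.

784.6 mg/L

At steady state Css = R₀ / CL = 153 / 0.1950 = 784.6 mg/L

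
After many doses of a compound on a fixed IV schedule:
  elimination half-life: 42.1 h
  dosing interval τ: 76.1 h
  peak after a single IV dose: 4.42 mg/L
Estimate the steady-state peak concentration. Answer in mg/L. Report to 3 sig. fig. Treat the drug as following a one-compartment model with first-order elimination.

6.19 mg/L

k = ln2 / t½ = 0.693147 / 42.1 = 0.01646 h⁻¹
e^(−kτ) = e^(−0.01646 × 76.1) = 0.2858
Accumulation ratio R = 1 / (1 − e^(−kτ)) = 1 / (1 − 0.2858) = 1.400
Steady-state peak = C₀ × R = 4.42 × 1.400 = 6.188 mg/L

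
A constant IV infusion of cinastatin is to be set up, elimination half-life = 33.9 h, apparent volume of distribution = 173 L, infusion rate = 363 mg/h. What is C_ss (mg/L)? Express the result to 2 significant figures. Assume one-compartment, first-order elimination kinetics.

100 mg/L

k = ln2 / t½ = 0.693147 / 33.9 = 0.02045 h⁻¹
CL = k × Vd = 0.02045 × 173 = 3.538 L/h
At steady state Css = R₀ / CL = 363 / 3.538 = 102.6 mg/L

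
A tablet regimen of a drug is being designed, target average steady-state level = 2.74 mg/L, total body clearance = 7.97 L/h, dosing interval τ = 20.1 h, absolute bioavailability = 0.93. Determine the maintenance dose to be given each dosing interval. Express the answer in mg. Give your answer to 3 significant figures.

At steady state, F × (Dose/τ) = Css × CL.
Dose = Css × CL × τ / F = 2.74 × 7.970 × 20.1 / 0.93 = 472.0 mg

472 mg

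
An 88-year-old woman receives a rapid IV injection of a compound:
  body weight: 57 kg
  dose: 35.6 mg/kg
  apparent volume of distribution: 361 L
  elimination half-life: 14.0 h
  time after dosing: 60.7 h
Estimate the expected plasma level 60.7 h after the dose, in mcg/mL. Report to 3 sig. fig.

0.278 mcg/mL

Total dose = 35.6 × 57 = 2029 mg
C₀ = Dose / Vd = 2029 / 361 = 5.620 mg/L
k = ln2 / t½ = 0.693147 / 14.0 = 0.04951 h⁻¹
C = C₀ · e^(−k·t) = 5.620 × e^(−0.04951 × 60.7)
  = 5.620 × 0.04953 = 0.2784 mg/L
(0.2784 mg/L = 0.2784 mcg/mL)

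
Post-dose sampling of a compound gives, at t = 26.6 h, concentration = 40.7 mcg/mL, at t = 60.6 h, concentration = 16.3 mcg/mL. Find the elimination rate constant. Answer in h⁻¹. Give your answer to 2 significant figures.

0.027 h⁻¹

k = ln(C₁/C₂) / (t₂ − t₁) = ln(40.7/16.3) / (60.6 − 26.6)
  = 0.9151 / 34.00 = 0.02691 h⁻¹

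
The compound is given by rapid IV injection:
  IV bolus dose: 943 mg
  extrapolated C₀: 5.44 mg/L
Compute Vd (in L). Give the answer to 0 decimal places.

Vd = Dose / C₀ = 943.0 / 5.44 = 173.3 L

173 L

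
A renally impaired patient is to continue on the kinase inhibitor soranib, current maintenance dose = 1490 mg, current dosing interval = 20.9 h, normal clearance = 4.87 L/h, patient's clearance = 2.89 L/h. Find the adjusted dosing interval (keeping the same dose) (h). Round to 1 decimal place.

35.2 h

To keep the same average steady-state level, dosing rate must scale with clearance.
CL ratio = 2.89 / 4.87 = 0.5934
New interval (same dose) = 20.9 / 0.5934 = 35.22 h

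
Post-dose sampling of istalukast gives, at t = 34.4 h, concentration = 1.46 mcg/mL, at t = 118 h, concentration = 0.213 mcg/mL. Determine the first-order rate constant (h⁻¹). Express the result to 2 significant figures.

0.023 h⁻¹

k = ln(C₁/C₂) / (t₂ − t₁) = ln(1.46/0.213) / (118 − 34.4)
  = 1.925 / 83.60 = 0.02303 h⁻¹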